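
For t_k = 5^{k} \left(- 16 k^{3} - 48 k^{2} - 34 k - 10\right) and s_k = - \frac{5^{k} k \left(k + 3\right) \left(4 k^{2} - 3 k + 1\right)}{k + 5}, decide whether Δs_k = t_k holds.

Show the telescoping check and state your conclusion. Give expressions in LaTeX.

s_(k+1) = 5**(k + 1)*(k + 1)*(k + 4)*(3*k - 4*(k + 1)**2 + 2)/(k + 6)
s_(k+1) − s_k = 5**k*(-16*k**5 - 192*k**4 - 794*k**3 - 1270*k**2 - 772*k - 200)/(k**2 + 11*k + 30)
(s_(k+1) − s_k) − t_k = 5**k*(32*k**4 + 248*k**3 + 554*k**2 + 358*k + 100)/(k**2 + 11*k + 30)

Invalid: residual \frac{5^{k} \left(32 k^{4} + 248 k^{3} + 554 k^{2} + 358 k + 100\right)}{k^{2} + 11 k + 30} ≠ 0.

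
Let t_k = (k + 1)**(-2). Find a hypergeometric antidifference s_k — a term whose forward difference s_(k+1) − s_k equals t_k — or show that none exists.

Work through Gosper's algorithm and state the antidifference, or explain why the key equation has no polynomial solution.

t_(k+1)/t_k = (k + 1)**2/(k + 2)**2.
A = k**2 + 2*k + 1, B = k**2 + 4*k + 4, C = 1.
Need (k**2 + 2*k + 1)·f(k+1) − (k**2 + 2*k + 1)·f(k) = 1.
From deg A=2, deg B=2, deg C=0: d=0.
Generic f = c0 gives residual -1; -1 = 0 cannot hold, so t_k is not Gosper-summable.

none — t_k is not Gosper-summable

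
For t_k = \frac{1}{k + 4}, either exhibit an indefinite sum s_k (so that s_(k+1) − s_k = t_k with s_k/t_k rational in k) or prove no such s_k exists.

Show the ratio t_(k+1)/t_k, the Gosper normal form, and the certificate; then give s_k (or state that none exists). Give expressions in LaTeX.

Step 1: r(k) = (k + 4)/(k + 5).
So A=k + 4 and B=k + 5, with C=1.
Key eq: (k + 4)·f(k+1) = (k + 4)·f(k) + (1).
Degrees (1,1,0) ⇒ d ≤ 0.
Generic f = c0 gives residual -1; -1 = 0 cannot hold, so t_k is not Gosper-summable.

none — t_k is not Gosper-summable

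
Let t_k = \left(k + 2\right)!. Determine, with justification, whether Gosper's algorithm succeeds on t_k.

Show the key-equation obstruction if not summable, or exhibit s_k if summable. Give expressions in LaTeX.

t_(k+1)/t_k = k + 3.
So A=k + 3 and B=1, with C=1.
f must satisfy (k + 3)·f(k+1) − (1)·f(k) = 1.
deg f ≤ -1 (via 1,0,0).
Bound -1 < 0, so the key equation has no polynomial solution.

No. Not Gosper-summable.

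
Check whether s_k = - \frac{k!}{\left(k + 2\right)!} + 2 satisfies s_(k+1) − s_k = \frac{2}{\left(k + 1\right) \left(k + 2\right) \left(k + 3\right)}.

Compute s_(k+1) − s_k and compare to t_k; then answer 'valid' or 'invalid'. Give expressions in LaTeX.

s_(k+1) = (2*k**2 + 10*k + 11)/((k + 2)*(k + 3))
s_(k+1) − s_k = 2/((k + 1)*(k + 2)*(k + 3))
(s_(k+1) − s_k) − t_k = 0

valid; difference matches t_k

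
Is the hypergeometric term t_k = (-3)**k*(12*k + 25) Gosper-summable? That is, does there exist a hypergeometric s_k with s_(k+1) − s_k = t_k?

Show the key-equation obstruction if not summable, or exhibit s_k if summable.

Ratio r(k) = 3*(-12*k - 37)/(12*k + 25).
So A=-3 and B=1, with C=k + 25/12.
Solve (-3)·f(k+1) − (1)·f(k) = k + 25/12.
From deg A=0, deg B=0, deg C=1: d=1.
Coefficient equations give f(k) = -(3*k + 4)/12.
Then R = B(k−1)f/C = -(3*k + 4)/(12*k + 25), so s_k = R(k)·t_k = (-3)**k*(-3*k - 4).
Check: Δs_k = (-3)**k*(12*k + 25). ✓

Yes. s_k = (-3)**k*(-3*k - 4).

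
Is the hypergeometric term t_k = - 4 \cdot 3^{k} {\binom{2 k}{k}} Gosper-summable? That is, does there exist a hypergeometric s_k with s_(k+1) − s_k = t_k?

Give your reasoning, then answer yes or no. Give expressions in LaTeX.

Compute t_(k+1)/t_k: get 6*(2*k + 1)/(k + 1).
A = 12*k + 6, B = k + 1, C = 1.
Solve (12*k + 6)·f(k+1) − (k)·f(k) = 1.
d = -1 from the (1,1,0) case.
d = -1 < 0 ⇒ no nonzero polynomial f; not summable.

No — t_k has no hypergeometric antidifference.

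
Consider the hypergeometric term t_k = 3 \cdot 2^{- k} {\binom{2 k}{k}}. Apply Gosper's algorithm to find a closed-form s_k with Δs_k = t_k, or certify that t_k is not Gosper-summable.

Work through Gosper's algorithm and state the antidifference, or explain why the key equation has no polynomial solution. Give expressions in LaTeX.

t_(k+1)/t_k = (2*k + 1)/(k + 1).
Normal form (A,B,C) = (2*k + 1, k + 1, 1).
Key eq: (2*k + 1)·f(k+1) = (k)·f(k) + (1).
From deg A=1, deg B=1, deg C=0: d=-1.
Negative degree bound (-1): no f exists, t_k not Gosper-summable.

none — t_k is not Gosper-summable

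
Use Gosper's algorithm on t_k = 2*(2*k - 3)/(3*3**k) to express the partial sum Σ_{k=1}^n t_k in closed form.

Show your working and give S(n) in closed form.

t_(k+1)/t_k = (2*k - 1)/(3*(2*k - 3)).
Take A(k)=1/3, B(k)=1, C(k)=k - 3/2.
Solve (1/3)·f(k+1) − (1)·f(k) = k - 3/2.
From deg A=0, deg B=0, deg C=1: d=1.
Coefficient equations give f(k) = -3*(k - 1)/2.
Certificate R = B(k−1)f/C = -3*(k - 1)/(2*k - 3) gives s_k = 2*(1 - k)/3**k.
Δs = 2*(2*k - 3)/(3*3**k), as required.
Telescope: S(n) = s_(n+1) − s_(1) = -2*3**(-n - 1)*n − (0) = -2*3**(-n - 1)*n.

S(n) = -2*3**(-n - 1)*n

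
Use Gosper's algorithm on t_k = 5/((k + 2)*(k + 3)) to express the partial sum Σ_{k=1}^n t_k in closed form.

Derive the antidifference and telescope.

S(n) = 5*n/(3*(n + 3))

r(k) = (k + 2)/(k + 4) after simplifying.
Take A(k)=k + 2, B(k)=k + 4, C(k)=1.
Set up (k + 2)·f(k+1) − (k + 3)·f(k) − (1) = 0.
d = 1 from the (1,1,0) case.
Solve for f: f(k) = k/2 (degree 1 ≤ 1).
R(k) = B(k−1)·f(k)/C(k) = k*(k + 3)/2; s_k = R·t_k = 5*k/(2*(k + 2)).
Check: Δs_k = 5/(k**2 + 5*k + 6). ✓
Evaluate: s_(n+1) = 5*(n + 1)/(2*(n + 3)); subtract s_(1) = 5/6 ⇒ S(n) = 5*n/(3*(n + 3)).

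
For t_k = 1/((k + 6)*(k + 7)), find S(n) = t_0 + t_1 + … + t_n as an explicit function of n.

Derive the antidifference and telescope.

t_(k+1)/t_k = (k + 6)/(k + 8).
A = k + 6, B = k + 8, C = 1.
Need (k + 6)·f(k+1) − (k + 7)·f(k) = 1.
From deg A=1, deg B=1, deg C=0: d=1.
Solving with deg f ≤ 1: f(k) = k/6.
So s_k = (B(k−1)f/C)·t_k = (k*(k + 7)/6)·t_k = k/(6*(k + 6)).
Δs = 1/(k**2 + 13*k + 42), as required.
s_(n+1) = (n + 1)/(6*(n + 7)) and s_(0) = 0, so S(n) = (n + 1)/(6*(n + 7)).

S(n) = (n + 1)/(6*(n + 7))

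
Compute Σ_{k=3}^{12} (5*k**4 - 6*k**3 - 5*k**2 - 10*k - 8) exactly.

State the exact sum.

Σ = 262960

The ratio is (5*k**4 + 14*k**3 + 7*k**2 - 18*k - 24)/(5*k**4 - 6*k**3 - 5*k**2 - 10*k - 8).
So A=1 and B=1, with C=k**4 - 6*k**3/5 - k**2 - 2*k - 8/5.
f must satisfy (1)·f(k+1) − (1)·f(k) = k**4 - 6*k**3/5 - k**2 - 2*k - 8/5.
Bound: deg f ≤ 5.
Solving with deg f ≤ 5: f(k) = k*(k**2 - 3*k - 2)*(k**2 - k + 2)/5.
So s_k = (B(k−1)f/C)·t_k = (k*(k**2 - 3*k - 2)*(k**2 - k + 2)/(5*k**4 - 6*k**3 - 5*k**2 - 10*k - 8))·t_k = k*(k**4 - 4*k**3 + 3*k**2 - 4*k - 4).
Δs = 5*k**4 - 6*k**3 - 5*k**2 - 10*k - 8, as required.
Evaluate s at k=13 and k=3: 262912 and -48; difference 262960.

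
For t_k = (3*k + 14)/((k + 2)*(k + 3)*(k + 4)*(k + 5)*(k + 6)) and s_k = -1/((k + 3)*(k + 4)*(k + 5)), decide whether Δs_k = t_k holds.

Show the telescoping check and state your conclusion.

s_(k+1) = -1/((k + 4)*(k + 5)*(k + 6))
s_(k+1) − s_k = 3/((k + 3)*(k + 4)*(k + 5)*(k + 6))
(s_(k+1) − s_k) − t_k = -8/((k + 2)*(k + 3)*(k + 4)*(k + 5)*(k + 6))

Invalid: residual -8/(k**5 + 20*k**4 + 155*k**3 + 580*k**2 + 1044*k + 720) ≠ 0.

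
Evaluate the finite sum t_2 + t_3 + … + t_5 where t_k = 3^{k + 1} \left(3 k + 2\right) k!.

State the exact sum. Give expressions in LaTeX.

Σ = 1574586

r(k) = 3*(k + 1)*(3*k + 5)/(3*k + 2) after simplifying.
Factor: A=3*k + 3; B=1; C=k + 2/3.
Solve (3*k + 3)·f(k+1) − (1)·f(k) = k + 2/3.
d = 0 from the (1,0,1) case.
Solve for f: f(k) = 1/3 (degree 0 ≤ 0).
R(k) = B(k−1)·f(k)/C(k) = 1/(3*k + 2); s_k = R·t_k = 3**(k + 1)*factorial(k).
s_(k+1) − s_k = 3**(k + 1)*(3*k + 2)*factorial(k) = t_k.
Σ_(k=2)^(5) t_k = s_(6) − s_(2) = 1574640 − (54) = 1574586.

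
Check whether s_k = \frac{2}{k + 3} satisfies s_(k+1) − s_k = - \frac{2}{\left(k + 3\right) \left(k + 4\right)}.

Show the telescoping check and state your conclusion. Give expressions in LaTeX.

valid; difference matches t_k

s_(k+1) = 2/(k + 4)
s_(k+1) − s_k = -2/((k + 3)*(k + 4))
(s_(k+1) − s_k) − t_k = 0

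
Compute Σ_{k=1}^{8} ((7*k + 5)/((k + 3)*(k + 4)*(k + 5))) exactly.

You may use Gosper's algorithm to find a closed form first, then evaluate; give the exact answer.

Ratio r(k) = (k + 3)*(7*k + 12)/((k + 6)*(7*k + 5)).
Gosper form: A/B · C(k+1)/C(k) with A=k + 3, B=k + 6, C=k + 5/7.
Solve (k + 3)·f(k+1) − (k + 5)·f(k) = k + 5/7.
d = 2 from the (1,1,1) case.
Solve for f: f(k) = k*(13*k + 7)/84 (degree 2 ≤ 2).
R(k) = B(k−1)·f(k)/C(k) = k*(k + 5)*(13*k + 7)/(12*(7*k + 5)); s_k = R·t_k = k*(13*k + 7)/(12*(k + 3)*(k + 4)).
Δs = (7*k + 5)/(k**3 + 12*k**2 + 47*k + 60), as required.
Σ_(k=1)^(8) t_k = s_(9) − s_(1) = 31/52 − (1/12) = 20/39.

Σ = 20/39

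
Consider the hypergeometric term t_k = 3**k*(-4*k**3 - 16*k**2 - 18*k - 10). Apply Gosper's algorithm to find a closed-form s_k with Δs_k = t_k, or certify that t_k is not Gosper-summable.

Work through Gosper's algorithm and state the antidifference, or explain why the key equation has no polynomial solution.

s_k = 3**k*(-2*k**3 + k**2 - 3*k + 1)

Step 1: r(k) = 3*(2*k**3 + 14*k**2 + 31*k + 24)/(2*k**3 + 8*k**2 + 9*k + 5).
Factor: A=3; B=1; C=k**3 + 4*k**2 + 9*k/2 + 5/2.
Need (3)·f(k+1) − (1)·f(k) = k**3 + 4*k**2 + 9*k/2 + 5/2.
d = 3 from the (0,0,3) case.
A polynomial solution: f(k) = (2*k**3 - k**2 + 3*k - 1)/4.
Certificate R = B(k−1)f/C = (2*k**3 - k**2 + 3*k - 1)/(2*(2*k**3 + 8*k**2 + 9*k + 5)) gives s_k = 3**k*(-2*k**3 + k**2 - 3*k + 1).
Verify: 3**k*(-4*k**3 - 16*k**2 - 18*k - 10) matches t_k.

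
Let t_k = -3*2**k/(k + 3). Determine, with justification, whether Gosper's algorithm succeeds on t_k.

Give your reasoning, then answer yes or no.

No — t_k has no hypergeometric antidifference.

The ratio is 2*(k + 3)/(k + 4).
Gosper form: A/B · C(k+1)/C(k) with A=2*k + 6, B=k + 4, C=1.
f must satisfy (2*k + 6)·f(k+1) − (k + 3)·f(k) = 1.
deg f ≤ -1 (via 1,1,0).
d = -1 < 0 ⇒ no nonzero polynomial f; not summable.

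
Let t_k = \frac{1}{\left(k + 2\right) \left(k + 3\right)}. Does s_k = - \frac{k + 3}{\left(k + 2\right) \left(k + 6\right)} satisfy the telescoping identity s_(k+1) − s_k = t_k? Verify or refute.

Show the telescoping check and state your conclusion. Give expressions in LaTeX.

Invalid: residual \frac{3 \left(- 2 k - 9\right)}{k^{4} + 18 k^{3} + 113 k^{2} + 288 k + 252} ≠ 0.

s_(k+1) = (-k - 4)/((k + 3)*(k + 7))
s_(k+1) − s_k = (k**2 + 7*k + 15)/(k**4 + 18*k**3 + 113*k**2 + 288*k + 252)
(s_(k+1) − s_k) − t_k = 3*(-2*k - 9)/(k**4 + 18*k**3 + 113*k**2 + 288*k + 252)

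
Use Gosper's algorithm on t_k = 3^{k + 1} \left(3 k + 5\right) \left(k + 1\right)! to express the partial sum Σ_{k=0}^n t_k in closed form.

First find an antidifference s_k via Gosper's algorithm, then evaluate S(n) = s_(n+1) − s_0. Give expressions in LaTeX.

S(n) = 9 \cdot 3^{n} \left(n + 2\right)! - 3

Step 1: r(k) = 3*(k + 2)*(3*k + 8)/(3*k + 5).
So A=3*k + 6 and B=1, with C=k + 5/3.
Solve (3*k + 6)·f(k+1) − (1)·f(k) = k + 5/3.
Degrees (1,0,1) ⇒ d ≤ 0.
Coefficient equations give f(k) = 1/3.
Then R = B(k−1)f/C = 1/(3*k + 5), so s_k = R(k)·t_k = 3**(k + 1)*factorial(k + 1).
Check: Δs_k = 3**(k + 1)*(3*k + 5)*factorial(k + 1). ✓
Telescope: S(n) = s_(n+1) − s_(0) = 3**(n + 2)*factorial(n + 2) − (3) = 9*3**n*factorial(n + 2) - 3.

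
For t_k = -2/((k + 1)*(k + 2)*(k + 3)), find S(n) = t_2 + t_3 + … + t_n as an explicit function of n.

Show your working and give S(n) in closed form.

S(n) = (-n**2 - 5*n + 6)/(12*(n**2 + 5*n + 6))

Ratio r(k) = (k + 1)/(k + 4).
Factor: A=k + 1; B=k + 4; C=1.
Key eq: (k + 1)·f(k+1) = (k + 3)·f(k) + (1).
Bound: deg f ≤ 2.
A polynomial solution: f(k) = k*(k + 3)/4.
R(k) = B(k−1)·f(k)/C(k) = k*(k + 3)**2/4; s_k = R·t_k = k*(-k - 3)/(2*(k + 1)*(k + 2)).
Check: Δs_k = -2/(k**3 + 6*k**2 + 11*k + 6). ✓
Σ_(k=2)^n t_k = s_(n+1) − s_(2) = ((-n**2 - 5*n - 4)/(2*(n**2 + 5*n + 6))) − (-5/12), i.e. (-n**2 - 5*n + 6)/(12*(n**2 + 5*n + 6)).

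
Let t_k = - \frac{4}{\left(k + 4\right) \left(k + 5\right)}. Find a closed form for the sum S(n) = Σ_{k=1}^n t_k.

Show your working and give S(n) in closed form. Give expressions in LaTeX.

S(n) = - \frac{4 n}{5 n + 25}

Step 1: r(k) = (k + 4)/(k + 6).
Gosper form: A/B · C(k+1)/C(k) with A=k + 4, B=k + 6, C=1.
Need (k + 4)·f(k+1) − (k + 5)·f(k) = 1.
Degrees (1,1,0) ⇒ d ≤ 1.
Solve for f: f(k) = k/4 (degree 1 ≤ 1).
Certificate R = B(k−1)f/C = k*(k + 5)/4 gives s_k = -k/(k + 4).
Δs = -4/(k**2 + 9*k + 20), as required.
Σ_(k=1)^n t_k = s_(n+1) − s_(1) = ((-n - 1)/(n + 5)) − (-1/5), i.e. -4*n/(5*n + 25).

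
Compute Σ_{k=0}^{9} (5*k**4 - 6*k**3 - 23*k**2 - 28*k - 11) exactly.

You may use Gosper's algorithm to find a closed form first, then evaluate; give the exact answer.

The ratio is (5*k**4 + 14*k**3 - 11*k**2 - 72*k - 63)/(5*k**4 - 6*k**3 - 23*k**2 - 28*k - 11).
Gosper form: A/B · C(k+1)/C(k) with A=1, B=1, C=k**4 - 6*k**3/5 - 23*k**2/5 - 28*k/5 - 11/5.
Solve (1)·f(k+1) − (1)·f(k) = k**4 - 6*k**3/5 - 23*k**2/5 - 28*k/5 - 11/5.
From deg A=0, deg B=0, deg C=4: d=5.
A polynomial solution: f(k) = k*(k**4 - 4*k**3 - 3*k**2 - 4*k - 1)/5.
R(k) = B(k−1)·f(k)/C(k) = k*(k**4 - 4*k**3 - 3*k**2 - 4*k - 1)/(5*k**4 - 6*k**3 - 23*k**2 - 28*k - 11); s_k = R·t_k = k*(k**4 - 4*k**3 - 3*k**2 - 4*k - 1).
Δs = 5*k**4 - 6*k**3 - 23*k**2 - 28*k - 11, as required.
Sum = s_(10) − s_(0); s_(10) = 56590, s_(0) = 0 ⇒ 56590.

Σ = 56590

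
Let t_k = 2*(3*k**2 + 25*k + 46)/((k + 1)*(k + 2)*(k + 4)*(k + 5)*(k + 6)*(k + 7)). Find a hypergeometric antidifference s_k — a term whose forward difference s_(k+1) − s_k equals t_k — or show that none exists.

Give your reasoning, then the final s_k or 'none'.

r(k) = (k + 1)*(k + 4)*(25*k + 3*(k + 1)**2 + 71)/((k + 3)*(k + 8)*(3*k**2 + 25*k + 46)) after simplifying.
Normal form (A,B,C) = (k + 1, k + 8, k**3 + 34*k**2/3 + 121*k/3 + 46).
Solve (k + 1)·f(k+1) − (k + 7)·f(k) = k**3 + 34*k**2/3 + 121*k/3 + 46.
deg f ≤ 6 (via 1,1,3).
Match coefficients ⇒ f(k) = k*(k + 2)*(k + 3)*(k + 5)*(k**2 + 11*k + 34)/72.
Get s_k = R·t_k = k*(k**2 + 11*k + 34)/(12*(k**3 + 11*k**2 + 34*k + 24)) with R(k) = B(k−1)f(k)/C(k) = k*(k + 2)*(k + 5)*(k + 7)*(k**2 + 11*k + 34)/(24*(3*k**2 + 25*k + 46)).
Check: Δs_k = 2*(3*k**2 + 25*k + 46)/(k**6 + 25*k**5 + 247*k**4 + 1219*k**3 + 3112*k**2 + 3796*k + 1680). ✓

s_k = k*(k**2 + 11*k + 34)/(12*(k**3 + 11*k**2 + 34*k + 24))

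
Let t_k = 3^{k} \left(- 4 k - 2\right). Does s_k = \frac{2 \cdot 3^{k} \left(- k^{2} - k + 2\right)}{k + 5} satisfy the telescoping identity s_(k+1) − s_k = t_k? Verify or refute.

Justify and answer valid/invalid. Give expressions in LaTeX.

s_(k+1) = 6*3**k*k*(-k - 3)/(k + 6)
s_(k+1) − s_k = 3**k*(-4*k**3 - 34*k**2 - 82*k - 24)/(k**2 + 11*k + 30)
(s_(k+1) − s_k) − t_k = 12*3**k*(k**2 + 5*k + 3)/(k**2 + 11*k + 30)

Invalid: residual \frac{12 \cdot 3^{k} \left(k^{2} + 5 k + 3\right)}{k^{2} + 11 k + 30} ≠ 0.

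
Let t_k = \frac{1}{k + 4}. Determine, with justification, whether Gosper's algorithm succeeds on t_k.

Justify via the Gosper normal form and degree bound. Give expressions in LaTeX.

The ratio is (k + 4)/(k + 5).
Take A(k)=k + 4, B(k)=k + 5, C(k)=1.
f must satisfy (k + 4)·f(k+1) − (k + 4)·f(k) = 1.
deg f ≤ 0 (via 1,1,0).
Put f(k) = c0: A·f(k+1) − B(k−1)·f(k) − C = -1; need -1 = 0 — inconsistent ⇒ no f, not summable.

No; the coefficient equations for f are inconsistent.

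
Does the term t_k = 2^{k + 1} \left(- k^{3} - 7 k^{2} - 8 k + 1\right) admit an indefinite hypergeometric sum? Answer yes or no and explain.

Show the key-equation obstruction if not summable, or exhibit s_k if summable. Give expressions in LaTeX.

t_(k+1)/t_k = 2*(k**3 + 10*k**2 + 25*k + 15)/(k**3 + 7*k**2 + 8*k - 1).
A = 2, B = 1, C = k**3 + 7*k**2 + 8*k - 1.
Set up (2)·f(k+1) − (1)·f(k) − (k**3 + 7*k**2 + 8*k - 1) = 0.
Degrees (0,0,3) ⇒ d ≤ 3.
Solving with deg f ≤ 3: f(k) = k**3 + k**2 - 2*k - 1.
Certificate R = B(k−1)f/C = (k**3 + k**2 - 2*k - 1)/(k**3 + 7*k**2 + 8*k - 1) gives s_k = 2**(k + 1)*(-k**3 - k**2 + 2*k + 1).
Verify: 2**(k + 1)*(-k**3 - 7*k**2 - 8*k + 1) matches t_k.

Yes. s_k = 2^{k + 1} \left(- k^{3} - k^{2} + 2 k + 1\right).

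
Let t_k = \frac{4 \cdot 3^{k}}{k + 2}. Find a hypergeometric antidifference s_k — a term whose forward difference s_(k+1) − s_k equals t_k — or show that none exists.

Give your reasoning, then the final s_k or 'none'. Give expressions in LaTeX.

Ratio r(k) = 3*(k + 2)/(k + 3).
Normal form (A,B,C) = (3*k + 6, k + 3, 1).
f must satisfy (3*k + 6)·f(k+1) − (k + 2)·f(k) = 1.
d = -1 from the (1,1,0) case.
deg f ≤ -1 is impossible — no certificate.

none — t_k is not Gosper-summable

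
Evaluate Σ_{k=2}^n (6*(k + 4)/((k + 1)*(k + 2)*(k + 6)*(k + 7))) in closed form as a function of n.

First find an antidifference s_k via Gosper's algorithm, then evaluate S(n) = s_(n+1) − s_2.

t_(k+1)/t_k = (k + 1)*(k + 5)*(k + 6)/((k + 3)*(k + 4)*(k + 8)).
Take A(k)=k + 1, B(k)=k + 8, C(k)=k**4 + 16*k**3 + 95*k**2 + 248*k + 240.
Set up (k + 1)·f(k+1) − (k + 7)·f(k) − (k**4 + 16*k**3 + 95*k**2 + 248*k + 240) = 0.
From deg A=1, deg B=1, deg C=4: d=6.
A polynomial solution: f(k) = k*(k + 2)*(k + 3)*(k + 4)*(k + 5)*(k + 7)/12.
Get s_k = R·t_k = k*(k + 7)/(2*(k**2 + 7*k + 6)) with R(k) = B(k−1)f(k)/C(k) = k*(k + 2)*(k + 7)**2/(12*(k + 4)).
Verify: 6*(k + 4)/(k**4 + 16*k**3 + 83*k**2 + 152*k + 84) matches t_k.
Evaluate: s_(n+1) = (n**2 + 9*n + 8)/(2*(n**2 + 9*n + 14)); subtract s_(2) = 3/8 ⇒ S(n) = (n**2 + 9*n - 10)/(8*(n**2 + 9*n + 14)).

S(n) = (n**2 + 9*n - 10)/(8*(n**2 + 9*n + 14))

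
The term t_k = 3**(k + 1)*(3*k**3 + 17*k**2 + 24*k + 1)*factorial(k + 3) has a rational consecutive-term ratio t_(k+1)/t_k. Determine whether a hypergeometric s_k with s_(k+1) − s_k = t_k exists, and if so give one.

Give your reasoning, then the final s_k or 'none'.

s_k = 3**(k + 1)*(k - 1)*(k + 1)*factorial(k + 3)

Compute t_(k+1)/t_k: get 3*(3*k**4 + 38*k**3 + 171*k**2 + 313*k + 180)/(3*k**3 + 17*k**2 + 24*k + 1).
Factor: A=3*k + 12; B=1; C=k**3 + 17*k**2/3 + 8*k + 1/3.
Solve (3*k + 12)·f(k+1) − (1)·f(k) = k**3 + 17*k**2/3 + 8*k + 1/3.
d = 2 from the (1,0,3) case.
Solve for f: f(k) = (k - 1)*(k + 1)/3 (degree 2 ≤ 2).
So s_k = (B(k−1)f/C)·t_k = ((k - 1)*(k + 1)/(3*k**3 + 17*k**2 + 24*k + 1))·t_k = 3**(k + 1)*(k - 1)*(k + 1)*factorial(k + 3).
Δs = 3**(k + 1)*(3*k**3 + 17*k**2 + 24*k + 1)*factorial(k + 3), as required.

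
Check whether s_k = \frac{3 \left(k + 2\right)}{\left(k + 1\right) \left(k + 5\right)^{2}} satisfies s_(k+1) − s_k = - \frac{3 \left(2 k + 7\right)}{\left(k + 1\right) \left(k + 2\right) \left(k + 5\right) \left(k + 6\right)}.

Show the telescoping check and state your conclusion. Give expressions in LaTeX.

s_(k+1) = 3*(k + 3)/((k + 2)*(k + 6)**2)
s_(k+1) − s_k = 3*((k + 1)*(k + 3)*(k + 5)**2 - (k + 2)**2*(k + 6)**2)/((k + 1)*(k + 2)*(k + 5)**2*(k + 6)**2)
(s_(k+1) − s_k) − t_k = 9*(3*k**2 + 25*k + 47)/(k**6 + 25*k**5 + 249*k**4 + 1247*k**3 + 3242*k**2 + 4020*k + 1800)

Invalid: residual \frac{9 \left(3 k^{2} + 25 k + 47\right)}{k^{6} + 25 k^{5} + 249 k^{4} + 1247 k^{3} + 3242 k^{2} + 4020 k + 1800} ≠ 0.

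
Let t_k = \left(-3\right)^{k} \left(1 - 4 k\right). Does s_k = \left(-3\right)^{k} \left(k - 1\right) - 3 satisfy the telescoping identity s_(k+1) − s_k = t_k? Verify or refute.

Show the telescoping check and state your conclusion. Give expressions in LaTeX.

s_(k+1) = -3*(-3)**k*k - 3
s_(k+1) − s_k = (-3)**k*(1 - 4*k)
(s_(k+1) − s_k) − t_k = 0

Valid — Δs_k = t_k.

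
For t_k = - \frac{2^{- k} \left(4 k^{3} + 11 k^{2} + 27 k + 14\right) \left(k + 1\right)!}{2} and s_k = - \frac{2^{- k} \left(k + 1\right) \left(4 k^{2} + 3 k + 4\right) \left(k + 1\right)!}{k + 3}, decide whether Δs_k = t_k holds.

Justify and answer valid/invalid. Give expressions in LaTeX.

Invalid: residual \frac{2^{- k} \left(4 k^{4} + 23 k^{3} + 52 k^{2} + 89 k + 34\right) \left(k + 1\right)!}{\left(k + 3\right) \left(k + 4\right)} ≠ 0.

s_(k+1) = -(k + 2)*(4*k**2 + 11*k + 11)*factorial(k + 2)/(2*2**k*(k + 4))
s_(k+1) − s_k = -(4*k**5 + 31*k**4 + 106*k**3 + 231*k**2 + 244*k + 100)*factorial(k + 1)/(2*2**k*(k + 3)*(k + 4))
(s_(k+1) − s_k) − t_k = (4*k**4 + 23*k**3 + 52*k**2 + 89*k + 34)*factorial(k + 1)/(2**k*(k + 3)*(k + 4))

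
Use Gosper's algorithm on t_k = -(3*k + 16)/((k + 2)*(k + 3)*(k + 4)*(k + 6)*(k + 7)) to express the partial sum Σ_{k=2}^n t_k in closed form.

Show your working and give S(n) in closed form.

Ratio r(k) = (k + 2)*(k + 6)*(3*k + 19)/((k + 5)*(k + 8)*(3*k + 16)).
Normal form (A,B,C) = (k + 2, k + 8, k**2 + 31*k/3 + 80/3).
Need (k + 2)·f(k+1) − (k + 7)·f(k) = k**2 + 31*k/3 + 80/3.
Bound: deg f ≤ 5.
Coefficient equations give f(k) = k*(k + 4)*(k + 5)*(k**2 + 11*k + 36)/108.
So s_k = (B(k−1)f/C)·t_k = (k*(k + 4)*(k + 7)*(k**2 + 11*k + 36)/(36*(3*k + 16)))·t_k = k*(-k**2 - 11*k - 36)/(36*(k**3 + 11*k**2 + 36*k + 36)).
Verify: (-3*k - 16)/(k**5 + 22*k**4 + 185*k**3 + 740*k**2 + 1404*k + 1008) matches t_k.
s_(n+1) = (-n**3 - 14*n**2 - 61*n - 48)/(36*(n**3 + 14*n**2 + 61*n + 84)) and s_(2) = -31/1440, so S(n) = (-n**3 - 14*n**2 - 61*n + 76)/(160*(n**3 + 14*n**2 + 61*n + 84)).

S(n) = (-n**3 - 14*n**2 - 61*n + 76)/(160*(n**3 + 14*n**2 + 61*n + 84))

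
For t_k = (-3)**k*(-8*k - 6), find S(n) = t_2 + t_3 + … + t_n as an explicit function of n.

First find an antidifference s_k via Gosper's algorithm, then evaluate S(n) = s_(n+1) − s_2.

r(k) = 3*(-4*k - 7)/(4*k + 3) after simplifying.
Normal form (A,B,C) = (-3, 1, k + 3/4).
Need (-3)·f(k+1) − (1)·f(k) = k + 3/4.
From deg A=0, deg B=0, deg C=1: d=1.
Coefficient equations give f(k) = -k/4.
Then R = B(k−1)f/C = -k/(4*k + 3), so s_k = R(k)·t_k = 2*(-3)**k*k.
Δs = (-3)**k*(-8*k - 6), as required.
Telescope: S(n) = s_(n+1) − s_(2) = (-3)**(n + 1)*(2*n + 2) − (36) = -6*(-3)**n*n - 6*(-3)**n - 36.

S(n) = -6*(-3)**n*n - 6*(-3)**n - 36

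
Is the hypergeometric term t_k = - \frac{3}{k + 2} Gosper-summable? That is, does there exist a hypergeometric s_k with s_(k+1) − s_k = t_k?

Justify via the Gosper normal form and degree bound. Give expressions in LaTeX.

No — the linear system for f has no solution.

t_(k+1)/t_k = (k + 2)/(k + 3).
Factor: A=k + 2; B=k + 3; C=1.
Key eq: (k + 2)·f(k+1) = (k + 2)·f(k) + (1).
Bound: deg f ≤ 0.
Put f(k) = c0: A·f(k+1) − B(k−1)·f(k) − C = -1; need -1 = 0 — inconsistent ⇒ no f, not summable.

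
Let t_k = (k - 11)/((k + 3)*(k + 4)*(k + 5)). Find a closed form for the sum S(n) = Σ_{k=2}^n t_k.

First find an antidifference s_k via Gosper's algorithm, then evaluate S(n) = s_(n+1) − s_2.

Step 1: r(k) = (k - 10)*(k + 3)/((k - 11)*(k + 6)).
So A=k + 3 and B=k + 6, with C=k - 11.
f must satisfy (k + 3)·f(k+1) − (k + 5)·f(k) = k - 11.
Degrees (1,1,1) ⇒ d ≤ 2.
Solve for f: f(k) = -k*(k + 10)/3 (degree 2 ≤ 2).
Certificate R = B(k−1)f/C = -k*(k + 5)*(k + 10)/(3*(k - 11)) gives s_k = k*(-k - 10)/(3*(k + 3)*(k + 4)).
Δs = (k - 11)/(k**3 + 12*k**2 + 47*k + 60), as required.
Telescope: S(n) = s_(n+1) − s_(2) = (-n**2 - 12*n - 11)/(3*(n**2 + 9*n + 20)) − (-4/15) = (-n**2 - 24*n + 25)/(15*(n**2 + 9*n + 20)).

S(n) = (-n**2 - 24*n + 25)/(15*(n**2 + 9*n + 20))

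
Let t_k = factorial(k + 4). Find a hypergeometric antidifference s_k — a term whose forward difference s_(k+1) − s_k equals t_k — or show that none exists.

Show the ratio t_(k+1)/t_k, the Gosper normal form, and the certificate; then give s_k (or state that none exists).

r(k) = k + 5 after simplifying.
Factor: A=k + 5; B=1; C=1.
Need (k + 5)·f(k+1) − (1)·f(k) = 1.
Bound: deg f ≤ -1.
d = -1 < 0 ⇒ no nonzero polynomial f; not summable.

none — t_k is not Gosper-summable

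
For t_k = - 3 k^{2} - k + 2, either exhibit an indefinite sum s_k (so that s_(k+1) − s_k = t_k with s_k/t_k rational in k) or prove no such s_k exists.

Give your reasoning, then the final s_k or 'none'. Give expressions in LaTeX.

s_k = k \left(- k^{2} + k + 2\right)

t_(k+1)/t_k = (k + 3*(k + 1)**2 - 1)/(3*k**2 + k - 2).
Gosper form: A/B · C(k+1)/C(k) with A=1, B=1, C=k**2 + k/3 - 2/3.
f must satisfy (1)·f(k+1) − (1)·f(k) = k**2 + k/3 - 2/3.
Bound: deg f ≤ 3.
Match coefficients ⇒ f(k) = k*(k - 2)*(k + 1)/3.
Then R = B(k−1)f/C = k*(k - 2)/(3*k - 2), so s_k = R(k)·t_k = k*(-k**2 + k + 2).
Verify: -3*k**2 - k + 2 matches t_k.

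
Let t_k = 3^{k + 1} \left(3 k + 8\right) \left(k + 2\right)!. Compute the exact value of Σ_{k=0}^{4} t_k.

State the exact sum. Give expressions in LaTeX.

Σ = 3674154

The ratio is 3*(k + 3)*(3*k + 11)/(3*k + 8).
Gosper form: A/B · C(k+1)/C(k) with A=3*k + 9, B=1, C=k + 8/3.
Solve (3*k + 9)·f(k+1) − (1)·f(k) = k + 8/3.
deg f ≤ 0 (via 1,0,1).
Solve for f: f(k) = 1/3 (degree 0 ≤ 0).
So s_k = (B(k−1)f/C)·t_k = (1/(3*k + 8))·t_k = 3**(k + 1)*factorial(k + 2).
Δs = 3**(k + 1)*(3*k + 8)*factorial(k + 2), as required.
Evaluate s at k=5 and k=0: 3674160 and 6; difference 3674154.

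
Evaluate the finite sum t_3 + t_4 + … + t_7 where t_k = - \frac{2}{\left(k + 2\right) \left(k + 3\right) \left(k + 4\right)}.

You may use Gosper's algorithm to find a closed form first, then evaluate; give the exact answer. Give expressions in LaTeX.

Step 1: r(k) = (k + 2)/(k + 5).
Gosper form: A/B · C(k+1)/C(k) with A=k + 2, B=k + 5, C=1.
Solve (k + 2)·f(k+1) − (k + 4)·f(k) = 1.
Bound: deg f ≤ 2.
Coefficient equations give f(k) = k*(k + 5)/12.
So s_k = (B(k−1)f/C)·t_k = (k*(k + 4)*(k + 5)/12)·t_k = k*(-k - 5)/(6*(k + 2)*(k + 3)).
s_(k+1) − s_k = -2/(k**3 + 9*k**2 + 26*k + 24) = t_k.
Evaluate s at k=8 and k=3: -26/165 and -2/15; difference -4/165.

Σ = -4/165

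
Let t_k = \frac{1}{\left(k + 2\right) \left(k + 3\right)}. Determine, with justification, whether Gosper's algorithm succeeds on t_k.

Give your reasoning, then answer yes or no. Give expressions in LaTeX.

Compute t_(k+1)/t_k: get (k + 2)/(k + 4).
Take A(k)=k + 2, B(k)=k + 4, C(k)=1.
Set up (k + 2)·f(k+1) − (k + 3)·f(k) − (1) = 0.
Degrees (1,1,0) ⇒ d ≤ 1.
Solve for f: f(k) = k/2 (degree 1 ≤ 1).
Certificate R = B(k−1)f/C = k*(k + 3)/2 gives s_k = k/(2*(k + 2)).
s_(k+1) − s_k = 1/(k**2 + 5*k + 6) = t_k.

Yes. s_k = \frac{k}{2 \left(k + 2\right)}.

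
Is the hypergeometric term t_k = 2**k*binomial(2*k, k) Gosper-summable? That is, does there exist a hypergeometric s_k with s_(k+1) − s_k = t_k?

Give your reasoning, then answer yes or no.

No — negative degree bound, so no certificate f.

Step 1: r(k) = 4*(2*k + 1)/(k + 1).
Normal form (A,B,C) = (8*k + 4, k + 1, 1).
Set up (8*k + 4)·f(k+1) − (k)·f(k) − (1) = 0.
d = -1 from the (1,1,0) case.
Negative degree bound (-1): no f exists, t_k not Gosper-summable.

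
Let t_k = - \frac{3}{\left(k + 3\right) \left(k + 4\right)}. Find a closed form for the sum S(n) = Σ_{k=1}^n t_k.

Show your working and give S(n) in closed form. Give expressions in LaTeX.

The ratio is (k + 3)/(k + 5).
So A=k + 3 and B=k + 5, with C=1.
Solve (k + 3)·f(k+1) − (k + 4)·f(k) = 1.
Bound: deg f ≤ 1.
Solve for f: f(k) = k/3 (degree 1 ≤ 1).
R(k) = B(k−1)·f(k)/C(k) = k*(k + 4)/3; s_k = R·t_k = -k/(k + 3).
s_(k+1) − s_k = -3/(k**2 + 7*k + 12) = t_k.
s_(n+1) = (-n - 1)/(n + 4) and s_(1) = -1/4, so S(n) = -3*n/(4*n + 16).

S(n) = - \frac{3 n}{4 n + 16}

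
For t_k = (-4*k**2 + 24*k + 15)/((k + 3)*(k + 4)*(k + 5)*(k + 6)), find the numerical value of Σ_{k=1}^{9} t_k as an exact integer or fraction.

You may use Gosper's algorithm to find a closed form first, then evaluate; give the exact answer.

Σ = 349/3640

Step 1: r(k) = (k + 3)*(24*k - 4*(k + 1)**2 + 39)/((k + 7)*(-4*k**2 + 24*k + 15)).
Normal form (A,B,C) = (k + 3, k + 7, k**2 - 6*k - 15/4).
Need (k + 3)·f(k+1) − (k + 6)·f(k) = k**2 - 6*k - 15/4.
d = 3 from the (1,1,2) case.
Match coefficients ⇒ f(k) = k*(k**2 - 228*k - 73)/240.
Then R = B(k−1)f/C = k*(k + 6)*(k**2 - 228*k - 73)/(60*(4*k**2 - 24*k - 15)), so s_k = R(k)·t_k = k*(-k**2 + 228*k + 73)/(60*(k + 3)*(k + 4)*(k + 5)).
s_(k+1) − s_k = (-4*k**2 + 24*k + 15)/(k**4 + 18*k**3 + 119*k**2 + 342*k + 360) = t_k.
Σ_(k=1)^(9) t_k = s_(10) − s_(1) = 751/5460 − (1/24) = 349/3640.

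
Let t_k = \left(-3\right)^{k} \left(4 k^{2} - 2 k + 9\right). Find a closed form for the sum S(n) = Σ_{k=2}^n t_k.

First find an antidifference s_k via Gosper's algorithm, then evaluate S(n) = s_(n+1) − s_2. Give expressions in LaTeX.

S(n) = 3 \left(-3\right)^{n} n^{2} + 6 \left(-3\right)^{n} + 27

Step 1: r(k) = 3*(2*k - 4*(k + 1)**2 - 7)/(4*k**2 - 2*k + 9).
Factor: A=-3; B=1; C=k**2 - k/2 + 9/4.
Set up (-3)·f(k+1) − (1)·f(k) − (k**2 - k/2 + 9/4) = 0.
Bound: deg f ≤ 2.
Solve for f: f(k) = -(k**2 - 2*k + 3)/4 (degree 2 ≤ 2).
R(k) = B(k−1)·f(k)/C(k) = -(k**2 - 2*k + 3)/(4*k**2 - 2*k + 9); s_k = R·t_k = (-3)**k*(-k**2 + 2*k - 3).
Verify: (-3)**k*(4*k**2 - 2*k + 9) matches t_k.
Evaluate: s_(n+1) = 3*(-3)**n*(n**2 + 2); subtract s_(2) = -27 ⇒ S(n) = 3*(-3)**n*n**2 + 6*(-3)**n + 27.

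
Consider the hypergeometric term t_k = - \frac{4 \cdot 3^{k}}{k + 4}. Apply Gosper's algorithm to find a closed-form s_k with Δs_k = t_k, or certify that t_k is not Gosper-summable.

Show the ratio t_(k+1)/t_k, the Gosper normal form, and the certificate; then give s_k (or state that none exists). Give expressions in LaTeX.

not Gosper-summable; s_k does not exist

t_(k+1)/t_k = 3*(k + 4)/(k + 5).
Take A(k)=3*k + 12, B(k)=k + 5, C(k)=1.
Solve (3*k + 12)·f(k+1) − (k + 4)·f(k) = 1.
deg f ≤ -1 (via 1,1,0).
Bound -1 < 0, so the key equation has no polynomial solution.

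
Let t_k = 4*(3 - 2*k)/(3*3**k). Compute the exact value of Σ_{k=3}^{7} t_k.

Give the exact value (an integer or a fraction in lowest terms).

Σ = -1916/6561

The ratio is (2*k - 1)/(3*(2*k - 3)).
Factor: A=1/3; B=1; C=k - 3/2.
Need (1/3)·f(k+1) − (1)·f(k) = k - 3/2.
Bound: deg f ≤ 1.
Solve for f: f(k) = -3*(k - 1)/2 (degree 1 ≤ 1).
Get s_k = R·t_k = 4*(k - 1)/3**k with R(k) = B(k−1)f(k)/C(k) = -3*(k - 1)/(2*k - 3).
s_(k+1) − s_k = 4*(3 - 2*k)/(3*3**k) = t_k.
Sum = s_(8) − s_(3); s_(8) = 28/6561, s_(3) = 8/27 ⇒ -1916/6561.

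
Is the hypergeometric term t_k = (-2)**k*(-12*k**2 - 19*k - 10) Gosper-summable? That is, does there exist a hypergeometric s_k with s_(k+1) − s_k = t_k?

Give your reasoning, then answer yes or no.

Ratio r(k) = 2*(-12*k**2 - 43*k - 41)/(12*k**2 + 19*k + 10).
Gosper form: A/B · C(k+1)/C(k) with A=-2, B=1, C=k**2 + 19*k/12 + 5/6.
Need (-2)·f(k+1) − (1)·f(k) = k**2 + 19*k/12 + 5/6.
Bound: deg f ≤ 2.
A polynomial solution: f(k) = -k*(4*k + 1)/12.
Then R = B(k−1)f/C = -k*(4*k + 1)/(12*k**2 + 19*k + 10), so s_k = R(k)·t_k = (-2)**k*k*(4*k + 1).
Check: Δs_k = (-2)**k*(-12*k**2 - 19*k - 10). ✓

Yes. s_k = (-2)**k*k*(4*k + 1).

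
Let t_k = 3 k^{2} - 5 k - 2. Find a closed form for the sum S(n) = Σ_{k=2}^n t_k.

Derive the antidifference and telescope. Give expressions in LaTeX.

Ratio r(k) = (3*k**2 + k - 4)/(3*k**2 - 5*k - 2).
Gosper form: A/B · C(k+1)/C(k) with A=1, B=1, C=k**2 - 5*k/3 - 2/3.
Need (1)·f(k+1) − (1)·f(k) = k**2 - 5*k/3 - 2/3.
Degrees (0,0,2) ⇒ d ≤ 3.
A polynomial solution: f(k) = k*(k**2 - 4*k + 1)/3.
R(k) = B(k−1)·f(k)/C(k) = k*(k**2 - 4*k + 1)/((k - 2)*(3*k + 1)); s_k = R·t_k = k*(k**2 - 4*k + 1).
Verify: 3*k**2 - 5*k - 2 matches t_k.
Σ_(k=2)^n t_k = s_(n+1) − s_(2) = (n**3 - n**2 - 4*n - 2) − (-6), i.e. n**3 - n**2 - 4*n + 4.

S(n) = n^{3} - n^{2} - 4 n + 4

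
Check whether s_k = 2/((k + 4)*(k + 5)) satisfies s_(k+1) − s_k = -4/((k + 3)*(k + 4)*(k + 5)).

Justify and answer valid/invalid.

Invalid: residual 12/(k**4 + 18*k**3 + 119*k**2 + 342*k + 360) ≠ 0.

s_(k+1) = 2/((k + 5)*(k + 6))
s_(k+1) − s_k = -4/(k**3 + 15*k**2 + 74*k + 120)
(s_(k+1) − s_k) − t_k = 12/(k**4 + 18*k**3 + 119*k**2 + 342*k + 360)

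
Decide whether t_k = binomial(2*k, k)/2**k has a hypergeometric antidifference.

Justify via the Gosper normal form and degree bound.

Step 1: r(k) = (2*k + 1)/(k + 1).
Gosper form: A/B · C(k+1)/C(k) with A=2*k + 1, B=k + 1, C=1.
Solve (2*k + 1)·f(k+1) − (k)·f(k) = 1.
Degrees (1,1,0) ⇒ d ≤ -1.
Negative degree bound (-1): no f exists, t_k not Gosper-summable.

No — negative degree bound, so no certificate f.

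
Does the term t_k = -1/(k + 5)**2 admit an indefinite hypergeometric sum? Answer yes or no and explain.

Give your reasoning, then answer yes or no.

Compute t_(k+1)/t_k: get (k + 5)**2/(k + 6)**2.
Factor: A=k**2 + 10*k + 25; B=k**2 + 12*k + 36; C=1.
Set up (k**2 + 10*k + 25)·f(k+1) − (k**2 + 10*k + 25)·f(k) − (1) = 0.
From deg A=2, deg B=2, deg C=0: d=0.
f = c0 ⇒ A·f(k+1) − B(k−1)·f(k) − C = -1. The system {-1 = 0} is inconsistent; no antidifference.

No — key equation has no polynomial f.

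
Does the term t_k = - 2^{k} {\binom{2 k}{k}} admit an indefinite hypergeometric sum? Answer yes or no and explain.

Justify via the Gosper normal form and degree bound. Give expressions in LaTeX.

No — key equation has no polynomial f.

Compute t_(k+1)/t_k: get 4*(2*k + 1)/(k + 1).
Gosper form: A/B · C(k+1)/C(k) with A=8*k + 4, B=k + 1, C=1.
f must satisfy (8*k + 4)·f(k+1) − (k)·f(k) = 1.
d = -1 from the (1,1,0) case.
deg f ≤ -1 is impossible — no certificate.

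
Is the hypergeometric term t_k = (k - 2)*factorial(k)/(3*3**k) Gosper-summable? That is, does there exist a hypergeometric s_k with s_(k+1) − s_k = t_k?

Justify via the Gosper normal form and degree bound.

r(k) = (k**2 - 1)/(3*(k - 2)) after simplifying.
Factor: A=k/3 + 1/3; B=1; C=k - 2.
f must satisfy (k/3 + 1/3)·f(k+1) − (1)·f(k) = k - 2.
Bound: deg f ≤ 0.
Coefficient equations give f(k) = 3.
So s_k = (B(k−1)f/C)·t_k = (3/(k - 2))·t_k = factorial(k)/3**k.
s_(k+1) − s_k = (k - 2)*factorial(k)/(3*3**k) = t_k.

Yes. s_k = factorial(k)/3**k.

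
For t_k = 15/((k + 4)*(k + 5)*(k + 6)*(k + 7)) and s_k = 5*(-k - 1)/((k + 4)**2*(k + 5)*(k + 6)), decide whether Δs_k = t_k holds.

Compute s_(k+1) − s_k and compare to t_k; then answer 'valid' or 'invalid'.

s_(k+1) = 5*(-k - 2)/((k + 5)**2*(k + 6)*(k + 7))
s_(k+1) − s_k = 15*(k**2 + 5*k + 1)/(k**6 + 31*k**5 + 397*k**4 + 2689*k**3 + 10162*k**2 + 20320*k + 16800)
(s_(k+1) − s_k) − t_k = 15*(-4*k - 19)/(k**6 + 31*k**5 + 397*k**4 + 2689*k**3 + 10162*k**2 + 20320*k + 16800)

Invalid: residual 15*(-4*k - 19)/(k**6 + 31*k**5 + 397*k**4 + 2689*k**3 + 10162*k**2 + 20320*k + 16800) ≠ 0.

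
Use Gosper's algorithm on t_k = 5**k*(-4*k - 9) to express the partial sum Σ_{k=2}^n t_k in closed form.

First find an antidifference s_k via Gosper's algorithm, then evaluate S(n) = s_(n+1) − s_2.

S(n) = -5*5**n*n - 10*5**n + 75

r(k) = 5*(4*k + 13)/(4*k + 9) after simplifying.
Take A(k)=5, B(k)=1, C(k)=k + 9/4.
f must satisfy (5)·f(k+1) − (1)·f(k) = k + 9/4.
Degrees (0,0,1) ⇒ d ≤ 1.
Solve for f: f(k) = (k + 1)/4 (degree 1 ≤ 1).
So s_k = (B(k−1)f/C)·t_k = ((k + 1)/(4*k + 9))·t_k = 5**k*(-k - 1).
s_(k+1) − s_k = 5**k*(-4*k - 9) = t_k.
Telescope: S(n) = s_(n+1) − s_(2) = 5**(n + 1)*(-n - 2) − (-75) = -5*5**n*n - 10*5**n + 75.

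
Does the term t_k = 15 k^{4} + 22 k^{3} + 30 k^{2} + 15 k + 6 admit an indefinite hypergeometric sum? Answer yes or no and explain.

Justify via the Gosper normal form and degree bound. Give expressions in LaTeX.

Yes. s_k = k \left(3 k^{4} - 2 k^{3} + 4 k^{2} - 2 k + 3\right).

Ratio r(k) = (15*k**4 + 82*k**3 + 186*k**2 + 201*k + 88)/(15*k**4 + 22*k**3 + 30*k**2 + 15*k + 6).
Gosper form: A/B · C(k+1)/C(k) with A=1, B=1, C=k**4 + 22*k**3/15 + 2*k**2 + k + 2/5.
Key eq: (1)·f(k+1) = (1)·f(k) + (k**4 + 22*k**3/15 + 2*k**2 + k + 2/5).
deg f ≤ 5 (via 0,0,4).
Solve for f: f(k) = k*(3*k**4 - 2*k**3 + 4*k**2 - 2*k + 3)/15 (degree 5 ≤ 5).
Get s_k = R·t_k = k*(3*k**4 - 2*k**3 + 4*k**2 - 2*k + 3) with R(k) = B(k−1)f(k)/C(k) = k*(3*k**4 - 2*k**3 + 4*k**2 - 2*k + 3)/(15*k**4 + 22*k**3 + 30*k**2 + 15*k + 6).
Check: Δs_k = 15*k**4 + 22*k**3 + 30*k**2 + 15*k + 6. ✓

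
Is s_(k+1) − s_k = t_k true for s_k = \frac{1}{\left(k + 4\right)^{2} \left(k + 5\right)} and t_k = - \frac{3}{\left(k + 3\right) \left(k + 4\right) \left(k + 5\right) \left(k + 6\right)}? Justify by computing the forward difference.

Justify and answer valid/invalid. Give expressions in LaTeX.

Invalid: residual \frac{2 \left(2 k + 9\right)}{k^{6} + 27 k^{5} + 301 k^{4} + 1773 k^{3} + 5818 k^{2} + 10080 k + 7200} ≠ 0.

s_(k+1) = 1/((k + 5)**2*(k + 6))
s_(k+1) − s_k = ((k + 4)**2 - (k + 5)*(k + 6))/((k + 4)**2*(k + 5)**2*(k + 6))
(s_(k+1) − s_k) − t_k = 2*(2*k + 9)/(k**6 + 27*k**5 + 301*k**4 + 1773*k**3 + 5818*k**2 + 10080*k + 7200)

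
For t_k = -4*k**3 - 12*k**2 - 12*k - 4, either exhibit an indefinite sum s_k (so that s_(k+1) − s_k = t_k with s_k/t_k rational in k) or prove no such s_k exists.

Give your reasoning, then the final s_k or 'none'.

s_k = k**2*(-k**2 - 2*k - 1)

Step 1: r(k) = (k**3 + 6*k**2 + 12*k + 8)/(k**3 + 3*k**2 + 3*k + 1).
Factor: A=1; B=1; C=k**3 + 3*k**2 + 3*k + 1.
Solve (1)·f(k+1) − (1)·f(k) = k**3 + 3*k**2 + 3*k + 1.
From deg A=0, deg B=0, deg C=3: d=4.
Solving with deg f ≤ 4: f(k) = k**2*(k + 1)**2/4.
Then R = B(k−1)f/C = k**2/(4*(k + 1)), so s_k = R(k)·t_k = k**2*(-k**2 - 2*k - 1).
s_(k+1) − s_k = -4*k**3 - 12*k**2 - 12*k - 4 = t_k.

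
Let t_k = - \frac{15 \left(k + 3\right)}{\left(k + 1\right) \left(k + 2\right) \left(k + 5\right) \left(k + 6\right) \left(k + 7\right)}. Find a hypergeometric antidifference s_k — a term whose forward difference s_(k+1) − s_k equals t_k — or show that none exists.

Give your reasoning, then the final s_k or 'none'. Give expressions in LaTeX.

Step 1: r(k) = (k + 1)*(k + 4)*(k + 5)/((k + 3)**2*(k + 8)).
Normal form (A,B,C) = (k + 1, k + 8, k**3 + 10*k**2 + 33*k + 36).
Need (k + 1)·f(k+1) − (k + 7)·f(k) = k**3 + 10*k**2 + 33*k + 36.
Bound: deg f ≤ 6.
A polynomial solution: f(k) = k*(k + 2)*(k + 3)*(k + 4)*(k**2 + 12*k + 41)/90.
Get s_k = R·t_k = k*(-k**2 - 12*k - 41)/(6*(k**3 + 12*k**2 + 41*k + 30)) with R(k) = B(k−1)f(k)/C(k) = k*(k + 2)*(k + 7)*(k**2 + 12*k + 41)/(90*(k + 3)).
s_(k+1) − s_k = 15*(-k - 3)/(k**5 + 21*k**4 + 163*k**3 + 567*k**2 + 844*k + 420) = t_k.

s_k = \frac{k \left(- k^{2} - 12 k - 41\right)}{6 \left(k^{3} + 12 k^{2} + 41 k + 30\right)}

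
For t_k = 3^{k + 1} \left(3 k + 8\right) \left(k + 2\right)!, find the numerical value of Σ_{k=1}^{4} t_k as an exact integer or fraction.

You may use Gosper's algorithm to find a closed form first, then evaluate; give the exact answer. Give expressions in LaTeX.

Σ = 3674106

Compute t_(k+1)/t_k: get 3*(k + 3)*(3*k + 11)/(3*k + 8).
A = 3*k + 9, B = 1, C = k + 8/3.
f must satisfy (3*k + 9)·f(k+1) − (1)·f(k) = k + 8/3.
From deg A=1, deg B=0, deg C=1: d=0.
Coefficient equations give f(k) = 1/3.
R(k) = B(k−1)·f(k)/C(k) = 1/(3*k + 8); s_k = R·t_k = 3**(k + 1)*factorial(k + 2).
Δs = 3**(k + 1)*(3*k + 8)*factorial(k + 2), as required.
Sum = s_(5) − s_(1); s_(5) = 3674160, s_(1) = 54 ⇒ 3674106.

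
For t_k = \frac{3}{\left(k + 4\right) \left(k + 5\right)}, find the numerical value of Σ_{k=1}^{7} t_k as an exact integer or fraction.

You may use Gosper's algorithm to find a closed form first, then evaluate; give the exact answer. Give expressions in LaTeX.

Σ = 7/20

Step 1: r(k) = (k + 4)/(k + 6).
Gosper form: A/B · C(k+1)/C(k) with A=k + 4, B=k + 6, C=1.
Set up (k + 4)·f(k+1) − (k + 5)·f(k) − (1) = 0.
d = 1 from the (1,1,0) case.
Solving with deg f ≤ 1: f(k) = k/4.
Certificate R = B(k−1)f/C = k*(k + 5)/4 gives s_k = 3*k/(4*(k + 4)).
Verify: 3/(k**2 + 9*k + 20) matches t_k.
Σ_(k=1)^(7) t_k = s_(8) − s_(1) = 1/2 − (3/20) = 7/20.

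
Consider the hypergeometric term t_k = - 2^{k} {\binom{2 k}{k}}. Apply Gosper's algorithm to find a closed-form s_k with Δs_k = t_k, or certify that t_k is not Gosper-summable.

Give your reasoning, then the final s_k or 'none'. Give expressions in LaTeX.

Step 1: r(k) = 4*(2*k + 1)/(k + 1).
Take A(k)=8*k + 4, B(k)=k + 1, C(k)=1.
Need (8*k + 4)·f(k+1) − (k)·f(k) = 1.
d = -1 from the (1,1,0) case.
Bound -1 < 0, so the key equation has no polynomial solution.

none (Gosper's algorithm certifies no s_k)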